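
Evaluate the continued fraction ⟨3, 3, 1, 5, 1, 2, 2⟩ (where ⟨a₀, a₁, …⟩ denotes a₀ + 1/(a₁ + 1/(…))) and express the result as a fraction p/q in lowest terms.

Starting at the tail and folding back:
Start with 2.
2 + 1/(2/1) = 2 + 1/2 = 5/2
1 + 1/(5/2) = 1 + 2/5 = 7/5
5 + 1/(7/5) = 5 + 5/7 = 40/7
1 + 1/(40/7) = 1 + 7/40 = 47/40
3 + 1/(47/40) = 3 + 40/47 = 181/47
3 + 1/(181/47) = 3 + 47/181 = 590/181

590/181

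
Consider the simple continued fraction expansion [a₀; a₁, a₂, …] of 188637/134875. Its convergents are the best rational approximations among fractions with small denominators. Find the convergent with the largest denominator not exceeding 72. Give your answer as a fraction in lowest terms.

7/5

a_0 = 1: 1/1  (≤ bound)
a_1 = 2: 3/2  (≤ bound)
a_2 = 1: 4/3  (≤ bound)
a_3 = 1: 7/5  (≤ bound)
a_4 = 28: 200/143  (> 72, stop)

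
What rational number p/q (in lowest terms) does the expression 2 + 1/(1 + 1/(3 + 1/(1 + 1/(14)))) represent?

Build up convergents one term at a time:
a_0 = 2: 2/1
a_1 = 1: 3/1
a_2 = 3: 11/4
a_3 = 1: 14/5
a_4 = 14: 207/74

207/74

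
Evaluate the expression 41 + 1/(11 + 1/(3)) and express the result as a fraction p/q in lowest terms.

1397/34

Compute successive convergents:
a_0 = 41: 41/1
a_1 = 11: 452/11
a_2 = 3: 1397/34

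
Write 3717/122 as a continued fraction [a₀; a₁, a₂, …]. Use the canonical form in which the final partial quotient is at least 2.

[30; 2, 7, 8]

⌊3717/122⌋ = 30, remainder 57
⌊122/57⌋ = 2, remainder 8
⌊57/8⌋ = 7, remainder 1
⌊8/1⌋ = 8, remainder 0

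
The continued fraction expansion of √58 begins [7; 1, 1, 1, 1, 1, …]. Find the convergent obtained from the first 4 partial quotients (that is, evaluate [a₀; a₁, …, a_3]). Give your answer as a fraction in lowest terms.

a_0 = 7: 7/1
a_1 = 1: 8/1
a_2 = 1: 15/2
a_3 = 1: 23/3

23/3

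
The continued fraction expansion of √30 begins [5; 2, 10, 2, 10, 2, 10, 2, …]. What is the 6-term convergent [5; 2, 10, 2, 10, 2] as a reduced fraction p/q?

Start with 2.
10 + 1/(2/1) = 10 + 1/2 = 21/2
2 + 1/(21/2) = 2 + 2/21 = 44/21
10 + 1/(44/21) = 10 + 21/44 = 461/44
2 + 1/(461/44) = 2 + 44/461 = 966/461
5 + 1/(966/461) = 5 + 461/966 = 5291/966

5291/966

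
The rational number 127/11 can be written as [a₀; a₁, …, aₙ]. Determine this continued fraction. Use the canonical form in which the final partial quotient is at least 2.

[11; 1, 1, 5]

⌊127/11⌋ = 11, remainder 6
⌊11/6⌋ = 1, remainder 5
⌊6/5⌋ = 1, remainder 1
⌊5/1⌋ = 5, remainder 0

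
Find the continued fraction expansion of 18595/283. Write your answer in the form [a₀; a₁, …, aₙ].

18595 = 65·283 + 200, so a_0 = 65
283 = 1·200 + 83, so a_1 = 1
200 = 2·83 + 34, so a_2 = 2
83 = 2·34 + 15, so a_3 = 2
34 = 2·15 + 4, so a_4 = 2
15 = 3·4 + 3, so a_5 = 3
4 = 1·3 + 1, so a_6 = 1
3 = 3·1 + 0, so a_7 = 3

[65; 1, 2, 2, 2, 3, 1, 3]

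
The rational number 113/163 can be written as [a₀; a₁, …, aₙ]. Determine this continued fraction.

⌊113/163⌋ = 0, remainder 113
⌊163/113⌋ = 1, remainder 50
⌊113/50⌋ = 2, remainder 13
⌊50/13⌋ = 3, remainder 11
⌊13/11⌋ = 1, remainder 2
⌊11/2⌋ = 5, remainder 1
⌊2/1⌋ = 2, remainder 0

[0; 1, 2, 3, 1, 5, 2]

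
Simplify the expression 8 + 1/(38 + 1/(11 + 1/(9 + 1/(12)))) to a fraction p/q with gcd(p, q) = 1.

370227/46127

a_0 = 8: 8/1
a_1 = 38: 305/38
a_2 = 11: 3363/419
a_3 = 9: 30572/3809
a_4 = 12: 370227/46127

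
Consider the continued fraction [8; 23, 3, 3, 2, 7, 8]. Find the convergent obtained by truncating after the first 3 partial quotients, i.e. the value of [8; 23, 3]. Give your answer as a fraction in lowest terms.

563/70

a_0 = 8: 8/1
a_1 = 23: 185/23
a_2 = 3: 563/70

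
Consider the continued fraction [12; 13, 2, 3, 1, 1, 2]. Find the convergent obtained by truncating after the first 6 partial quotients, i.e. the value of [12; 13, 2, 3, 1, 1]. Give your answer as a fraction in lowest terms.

2596/215

Start with 1.
1 + 1/(1/1) = 1 + 1/1 = 2/1
3 + 1/(2/1) = 3 + 1/2 = 7/2
2 + 1/(7/2) = 2 + 2/7 = 16/7
13 + 1/(16/7) = 13 + 7/16 = 215/16
12 + 1/(215/16) = 12 + 16/215 = 2596/215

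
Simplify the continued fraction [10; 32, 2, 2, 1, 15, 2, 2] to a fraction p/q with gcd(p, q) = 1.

Starting at the tail and folding back:
Start with 2.
2 + 1/(2/1) = 2 + 1/2 = 5/2
15 + 1/(5/2) = 15 + 2/5 = 77/5
1 + 1/(77/5) = 1 + 5/77 = 82/77
2 + 1/(82/77) = 2 + 77/82 = 241/82
2 + 1/(241/82) = 2 + 82/241 = 564/241
32 + 1/(564/241) = 32 + 241/564 = 18289/564
10 + 1/(18289/564) = 10 + 564/18289 = 183454/18289

183454/18289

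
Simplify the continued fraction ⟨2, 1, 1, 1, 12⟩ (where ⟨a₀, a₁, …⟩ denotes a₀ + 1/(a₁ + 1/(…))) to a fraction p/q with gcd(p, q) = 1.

Collapse the nested fraction from the inside out:
Start with 12.
1 + 1/(12/1) = 1 + 1/12 = 13/12
1 + 1/(13/12) = 1 + 12/13 = 25/13
1 + 1/(25/13) = 1 + 13/25 = 38/25
2 + 1/(38/25) = 2 + 25/38 = 101/38

101/38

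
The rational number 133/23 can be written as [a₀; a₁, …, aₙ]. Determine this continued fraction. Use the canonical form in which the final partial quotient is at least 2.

[5; 1, 3, 1, 1, 2]

⌊133/23⌋ = 5, remainder 18
⌊23/18⌋ = 1, remainder 5
⌊18/5⌋ = 3, remainder 3
⌊5/3⌋ = 1, remainder 2
⌊3/2⌋ = 1, remainder 1
⌊2/1⌋ = 2, remainder 0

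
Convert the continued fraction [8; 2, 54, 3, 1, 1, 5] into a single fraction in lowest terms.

Start with 5.
1 + 1/(5/1) = 1 + 1/5 = 6/5
1 + 1/(6/5) = 1 + 5/6 = 11/6
3 + 1/(11/6) = 3 + 6/11 = 39/11
54 + 1/(39/11) = 54 + 11/39 = 2117/39
2 + 1/(2117/39) = 2 + 39/2117 = 4273/2117
8 + 1/(4273/2117) = 8 + 2117/4273 = 36301/4273

36301/4273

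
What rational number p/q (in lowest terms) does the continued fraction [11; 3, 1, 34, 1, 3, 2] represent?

Start with 2.
3 + 1/(2/1) = 3 + 1/2 = 7/2
1 + 1/(7/2) = 1 + 2/7 = 9/7
34 + 1/(9/7) = 34 + 7/9 = 313/9
1 + 1/(313/9) = 1 + 9/313 = 322/313
3 + 1/(322/313) = 3 + 313/322 = 1279/322
11 + 1/(1279/322) = 11 + 322/1279 = 14391/1279

14391/1279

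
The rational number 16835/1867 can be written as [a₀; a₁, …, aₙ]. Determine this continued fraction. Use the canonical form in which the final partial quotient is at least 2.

[9; 58, 2, 1, 10]

16835 = 9·1867 + 32, so a_0 = 9
1867 = 58·32 + 11, so a_1 = 58
32 = 2·11 + 10, so a_2 = 2
11 = 1·10 + 1, so a_3 = 1
10 = 10·1 + 0, so a_4 = 10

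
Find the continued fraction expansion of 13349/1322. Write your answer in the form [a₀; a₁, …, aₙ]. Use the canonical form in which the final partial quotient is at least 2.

Run the Euclidean algorithm, recording each quotient:
⌊13349/1322⌋ = 10, remainder 129
⌊1322/129⌋ = 10, remainder 32
⌊129/32⌋ = 4, remainder 1
⌊32/1⌋ = 32, remainder 0

[10; 10, 4, 32]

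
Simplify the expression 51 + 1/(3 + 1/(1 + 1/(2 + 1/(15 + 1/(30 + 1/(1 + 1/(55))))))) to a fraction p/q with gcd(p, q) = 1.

a_0 = 51: 51/1
a_1 = 3: 154/3
a_2 = 1: 205/4
a_3 = 2: 564/11
a_4 = 15: 8665/169
a_5 = 30: 260514/5081
a_6 = 1: 269179/5250
a_7 = 55: 15065359/293831

15065359/293831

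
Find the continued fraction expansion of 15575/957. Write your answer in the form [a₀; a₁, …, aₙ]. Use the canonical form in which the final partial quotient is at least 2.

Repeatedly divide and take the remainder:
⌊15575/957⌋ = 16, remainder 263
⌊957/263⌋ = 3, remainder 168
⌊263/168⌋ = 1, remainder 95
⌊168/95⌋ = 1, remainder 73
⌊95/73⌋ = 1, remainder 22
⌊73/22⌋ = 3, remainder 7
⌊22/7⌋ = 3, remainder 1
⌊7/1⌋ = 7, remainder 0

[16; 3, 1, 1, 1, 3, 3, 7]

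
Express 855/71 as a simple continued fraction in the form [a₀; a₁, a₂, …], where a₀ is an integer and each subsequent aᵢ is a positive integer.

[12; 23, 1, 2]

⌊855/71⌋ = 12, remainder 3
⌊71/3⌋ = 23, remainder 2
⌊3/2⌋ = 1, remainder 1
⌊2/1⌋ = 2, remainder 0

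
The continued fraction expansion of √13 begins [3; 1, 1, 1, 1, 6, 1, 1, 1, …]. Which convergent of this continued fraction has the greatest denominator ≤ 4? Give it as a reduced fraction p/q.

11/3

a_0 = 3: 3/1  (≤ bound)
a_1 = 1: 4/1  (≤ bound)
a_2 = 1: 7/2  (≤ bound)
a_3 = 1: 11/3  (≤ bound)
a_4 = 1: 18/5  (> 4, stop)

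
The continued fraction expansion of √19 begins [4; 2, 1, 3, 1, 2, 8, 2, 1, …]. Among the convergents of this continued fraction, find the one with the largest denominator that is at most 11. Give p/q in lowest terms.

48/11

a_0 = 4: 4/1  (≤ bound)
a_1 = 2: 9/2  (≤ bound)
a_2 = 1: 13/3  (≤ bound)
a_3 = 3: 48/11  (≤ bound)
a_4 = 1: 61/14  (> 11, stop)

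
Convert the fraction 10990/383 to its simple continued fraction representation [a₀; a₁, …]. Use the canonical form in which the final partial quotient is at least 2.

[28; 1, 2, 3, 1, 1, 1, 10]

10990 = 28·383 + 266, so a_0 = 28
383 = 1·266 + 117, so a_1 = 1
266 = 2·117 + 32, so a_2 = 2
117 = 3·32 + 21, so a_3 = 3
32 = 1·21 + 11, so a_4 = 1
21 = 1·11 + 10, so a_5 = 1
11 = 1·10 + 1, so a_6 = 1
10 = 10·1 + 0, so a_7 = 10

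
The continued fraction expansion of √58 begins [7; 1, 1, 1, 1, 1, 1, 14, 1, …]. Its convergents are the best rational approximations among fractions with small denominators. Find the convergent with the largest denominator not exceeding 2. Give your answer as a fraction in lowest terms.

List convergents until the denominator exceeds the bound:
a_0 = 7: 7/1  (≤ bound)
a_1 = 1: 8/1  (≤ bound)
a_2 = 1: 15/2  (≤ bound)
a_3 = 1: 23/3  (> 2, stop)

15/2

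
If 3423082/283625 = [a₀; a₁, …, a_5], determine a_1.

Apply division with remainder until the remainder is 0:
⌊3423082/283625⌋ = 12, remainder 19582
⌊283625/19582⌋ = 14, remainder 9477

14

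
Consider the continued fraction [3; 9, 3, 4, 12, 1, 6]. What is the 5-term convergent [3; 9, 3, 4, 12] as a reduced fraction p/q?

4599/1480

Start with 12.
4 + 1/(12/1) = 4 + 1/12 = 49/12
3 + 1/(49/12) = 3 + 12/49 = 159/49
9 + 1/(159/49) = 9 + 49/159 = 1480/159
3 + 1/(1480/159) = 3 + 159/1480 = 4599/1480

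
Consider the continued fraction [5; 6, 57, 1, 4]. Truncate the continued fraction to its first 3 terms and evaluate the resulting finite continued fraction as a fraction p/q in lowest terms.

Use the convergent recurrence hₖ = aₖ·hₖ₋₁ + hₖ₋₂ (and likewise for the denominators kₖ):
a_0 = 5: 5/1
a_1 = 6: 31/6
a_2 = 57: 1772/343

1772/343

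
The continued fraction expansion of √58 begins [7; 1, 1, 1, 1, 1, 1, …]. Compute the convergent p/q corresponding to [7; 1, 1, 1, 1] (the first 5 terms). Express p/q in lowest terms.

38/5

Start with 1.
1 + 1/(1/1) = 1 + 1/1 = 2/1
1 + 1/(2/1) = 1 + 1/2 = 3/2
1 + 1/(3/2) = 1 + 2/3 = 5/3
7 + 1/(5/3) = 7 + 3/5 = 38/5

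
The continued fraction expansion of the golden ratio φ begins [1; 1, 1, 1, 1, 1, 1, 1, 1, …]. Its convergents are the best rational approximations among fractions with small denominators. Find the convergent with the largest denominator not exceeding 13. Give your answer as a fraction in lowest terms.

21/13

a_0 = 1: 1/1  (≤ bound)
a_1 = 1: 2/1  (≤ bound)
a_2 = 1: 3/2  (≤ bound)
a_3 = 1: 5/3  (≤ bound)
a_4 = 1: 8/5  (≤ bound)
a_5 = 1: 13/8  (≤ bound)
a_6 = 1: 21/13  (≤ bound)
a_7 = 1: 34/21  (> 13, stop)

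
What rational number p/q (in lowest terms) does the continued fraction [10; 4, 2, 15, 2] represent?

2934/287

Compute successive convergents:
a_0 = 10: 10/1
a_1 = 4: 41/4
a_2 = 2: 92/9
a_3 = 15: 1421/139
a_4 = 2: 2934/287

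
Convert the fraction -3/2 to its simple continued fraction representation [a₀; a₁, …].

[-2; 2]

Apply division with remainder until the remainder is 0:
-3 ÷ 2 → quotient -2, remainder 1
2 ÷ 1 → quotient 2, remainder 0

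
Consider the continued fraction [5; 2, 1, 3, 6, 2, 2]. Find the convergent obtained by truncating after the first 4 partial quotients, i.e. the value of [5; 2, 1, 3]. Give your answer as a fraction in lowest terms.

a_0 = 5: 5/1
a_1 = 2: 11/2
a_2 = 1: 16/3
a_3 = 3: 59/11

59/11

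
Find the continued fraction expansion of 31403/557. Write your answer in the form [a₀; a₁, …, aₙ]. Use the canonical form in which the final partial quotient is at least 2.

Run the Euclidean algorithm, recording each quotient:
⌊31403/557⌋ = 56, remainder 211
⌊557/211⌋ = 2, remainder 135
⌊211/135⌋ = 1, remainder 76
⌊135/76⌋ = 1, remainder 59
⌊76/59⌋ = 1, remainder 17
⌊59/17⌋ = 3, remainder 8
⌊17/8⌋ = 2, remainder 1
⌊8/1⌋ = 8, remainder 0

[56; 2, 1, 1, 1, 3, 2, 8]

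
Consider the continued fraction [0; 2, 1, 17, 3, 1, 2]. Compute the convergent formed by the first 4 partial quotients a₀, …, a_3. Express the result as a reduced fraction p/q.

18/53

Build up convergents one term at a time:
a_0 = 0: 0/1
a_1 = 2: 1/2
a_2 = 1: 1/3
a_3 = 17: 18/53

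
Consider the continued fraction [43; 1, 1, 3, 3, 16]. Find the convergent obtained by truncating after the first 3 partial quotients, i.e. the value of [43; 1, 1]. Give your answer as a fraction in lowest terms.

87/2

Start with 1.
1 + 1/(1/1) = 1 + 1/1 = 2/1
43 + 1/(2/1) = 43 + 1/2 = 87/2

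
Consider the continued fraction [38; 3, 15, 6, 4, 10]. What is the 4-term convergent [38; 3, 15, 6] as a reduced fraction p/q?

10693/279

a_0 = 38: 38/1
a_1 = 3: 115/3
a_2 = 15: 1763/46
a_3 = 6: 10693/279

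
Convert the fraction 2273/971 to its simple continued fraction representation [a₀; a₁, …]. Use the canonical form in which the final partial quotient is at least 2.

[2; 2, 1, 14, 22]

Run the Euclidean algorithm, recording each quotient:
2273 = 2·971 + 331, so a_0 = 2
971 = 2·331 + 309, so a_1 = 2
331 = 1·309 + 22, so a_2 = 1
309 = 14·22 + 1, so a_3 = 14
22 = 22·1 + 0, so a_4 = 22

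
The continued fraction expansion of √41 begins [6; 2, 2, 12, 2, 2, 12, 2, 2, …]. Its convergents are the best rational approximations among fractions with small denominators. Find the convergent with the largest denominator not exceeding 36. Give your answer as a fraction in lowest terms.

32/5

List convergents until the denominator exceeds the bound:
a_0 = 6: 6/1  (≤ bound)
a_1 = 2: 13/2  (≤ bound)
a_2 = 2: 32/5  (≤ bound)
a_3 = 12: 397/62  (> 36, stop)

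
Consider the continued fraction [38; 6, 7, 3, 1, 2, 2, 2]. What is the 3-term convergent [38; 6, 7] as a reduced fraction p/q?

1641/43

Use the convergent recurrence hₖ = aₖ·hₖ₋₁ + hₖ₋₂ (and likewise for the denominators kₖ):
a_0 = 38: 38/1
a_1 = 6: 229/6
a_2 = 7: 1641/43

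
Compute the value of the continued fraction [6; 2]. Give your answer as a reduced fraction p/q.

Compute successive convergents:
a_0 = 6: 6/1
a_1 = 2: 13/2

13/2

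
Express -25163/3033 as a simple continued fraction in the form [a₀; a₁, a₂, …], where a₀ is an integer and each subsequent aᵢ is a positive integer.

-25163 = -9·3033 + 2134, so a_0 = -9
3033 = 1·2134 + 899, so a_1 = 1
2134 = 2·899 + 336, so a_2 = 2
899 = 2·336 + 227, so a_3 = 2
336 = 1·227 + 109, so a_4 = 1
227 = 2·109 + 9, so a_5 = 2
109 = 12·9 + 1, so a_6 = 12
9 = 9·1 + 0, so a_7 = 9

[-9; 1, 2, 2, 1, 2, 12, 9]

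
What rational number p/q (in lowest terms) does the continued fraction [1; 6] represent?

7/6

Start with 6.
1 + 1/(6/1) = 1 + 1/6 = 7/6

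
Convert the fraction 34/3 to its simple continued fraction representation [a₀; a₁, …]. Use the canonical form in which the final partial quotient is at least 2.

34 = 11·3 + 1, so a_0 = 11
3 = 3·1 + 0, so a_1 = 3

[11; 3]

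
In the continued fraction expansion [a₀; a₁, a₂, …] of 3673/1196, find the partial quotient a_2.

3673 = 3·1196 + 85, so a_0 = 3
1196 = 14·85 + 6, so a_1 = 14
85 = 14·6 + 1, so a_2 = 14

14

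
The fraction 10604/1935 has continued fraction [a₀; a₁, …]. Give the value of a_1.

2

⌊10604/1935⌋ = 5, remainder 929
⌊1935/929⌋ = 2, remainder 77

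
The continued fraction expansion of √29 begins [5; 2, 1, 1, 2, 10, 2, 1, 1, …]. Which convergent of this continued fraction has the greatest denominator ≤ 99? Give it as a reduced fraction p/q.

70/13

a_0 = 5: 5/1  (≤ bound)
a_1 = 2: 11/2  (≤ bound)
a_2 = 1: 16/3  (≤ bound)
a_3 = 1: 27/5  (≤ bound)
a_4 = 2: 70/13  (≤ bound)
a_5 = 10: 727/135  (> 99, stop)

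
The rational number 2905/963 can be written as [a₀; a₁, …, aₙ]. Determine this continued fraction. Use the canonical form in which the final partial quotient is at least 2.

Repeatedly divide and take the remainder:
2905 ÷ 963 → quotient 3, remainder 16
963 ÷ 16 → quotient 60, remainder 3
16 ÷ 3 → quotient 5, remainder 1
3 ÷ 1 → quotient 3, remainder 0

[3; 60, 5, 3]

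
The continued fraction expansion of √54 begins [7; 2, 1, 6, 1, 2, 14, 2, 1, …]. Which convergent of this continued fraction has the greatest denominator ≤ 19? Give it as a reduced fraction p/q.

22/3

a_0 = 7: 7/1  (≤ bound)
a_1 = 2: 15/2  (≤ bound)
a_2 = 1: 22/3  (≤ bound)
a_3 = 6: 147/20  (> 19, stop)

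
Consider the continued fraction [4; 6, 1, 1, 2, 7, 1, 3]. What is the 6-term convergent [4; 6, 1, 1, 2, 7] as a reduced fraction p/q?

1013/244

a_0 = 4: 4/1
a_1 = 6: 25/6
a_2 = 1: 29/7
a_3 = 1: 54/13
a_4 = 2: 137/33
a_5 = 7: 1013/244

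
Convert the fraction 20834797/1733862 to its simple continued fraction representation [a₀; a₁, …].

⌊20834797/1733862⌋ = 12, remainder 28453
⌊1733862/28453⌋ = 60, remainder 26682
⌊28453/26682⌋ = 1, remainder 1771
⌊26682/1771⌋ = 15, remainder 117
⌊1771/117⌋ = 15, remainder 16
⌊117/16⌋ = 7, remainder 5
⌊16/5⌋ = 3, remainder 1
⌊5/1⌋ = 5, remainder 0

[12; 60, 1, 15, 15, 7, 3, 5]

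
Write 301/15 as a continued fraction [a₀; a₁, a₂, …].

[20; 15]

301 = 20·15 + 1, so a_0 = 20
15 = 15·1 + 0, so a_1 = 15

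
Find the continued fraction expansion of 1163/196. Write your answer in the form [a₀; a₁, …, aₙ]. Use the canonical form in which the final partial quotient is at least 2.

Apply division with remainder until the remainder is 0:
1163 = 5·196 + 183, so a_0 = 5
196 = 1·183 + 13, so a_1 = 1
183 = 14·13 + 1, so a_2 = 14
13 = 13·1 + 0, so a_3 = 13

[5; 1, 14, 13]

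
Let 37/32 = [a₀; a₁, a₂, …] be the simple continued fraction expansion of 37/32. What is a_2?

2

37 ÷ 32 → quotient 1, remainder 5
32 ÷ 5 → quotient 6, remainder 2
5 ÷ 2 → quotient 2, remainder 1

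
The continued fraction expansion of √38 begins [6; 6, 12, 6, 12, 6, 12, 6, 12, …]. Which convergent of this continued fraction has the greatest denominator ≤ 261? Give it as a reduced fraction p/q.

a_0 = 6: 6/1  (≤ bound)
a_1 = 6: 37/6  (≤ bound)
a_2 = 12: 450/73  (≤ bound)
a_3 = 6: 2737/444  (> 261, stop)

450/73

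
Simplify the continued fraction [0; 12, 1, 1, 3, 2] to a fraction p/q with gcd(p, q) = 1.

a_0 = 0: 0/1
a_1 = 12: 1/12
a_2 = 1: 1/13
a_3 = 1: 2/25
a_4 = 3: 7/88
a_5 = 2: 16/201

16/201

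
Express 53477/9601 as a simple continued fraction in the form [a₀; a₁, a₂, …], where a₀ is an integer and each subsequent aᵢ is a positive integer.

[5; 1, 1, 3, 13, 2, 3, 14]

⌊53477/9601⌋ = 5, remainder 5472
⌊9601/5472⌋ = 1, remainder 4129
⌊5472/4129⌋ = 1, remainder 1343
⌊4129/1343⌋ = 3, remainder 100
⌊1343/100⌋ = 13, remainder 43
⌊100/43⌋ = 2, remainder 14
⌊43/14⌋ = 3, remainder 1
⌊14/1⌋ = 14, remainder 0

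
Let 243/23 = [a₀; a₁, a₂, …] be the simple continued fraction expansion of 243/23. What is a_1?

Run the Euclidean algorithm, recording each quotient:
⌊243/23⌋ = 10, remainder 13
⌊23/13⌋ = 1, remainder 10

1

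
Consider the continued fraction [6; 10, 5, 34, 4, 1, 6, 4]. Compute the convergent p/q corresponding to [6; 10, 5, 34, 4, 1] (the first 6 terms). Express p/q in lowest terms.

Work from the innermost term outward:
Start with 1.
4 + 1/(1/1) = 4 + 1/1 = 5/1
34 + 1/(5/1) = 34 + 1/5 = 171/5
5 + 1/(171/5) = 5 + 5/171 = 860/171
10 + 1/(860/171) = 10 + 171/860 = 8771/860
6 + 1/(8771/860) = 6 + 860/8771 = 53486/8771

53486/8771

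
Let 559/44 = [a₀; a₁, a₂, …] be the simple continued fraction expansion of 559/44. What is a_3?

Repeatedly divide and take the remainder:
⌊559/44⌋ = 12, remainder 31
⌊44/31⌋ = 1, remainder 13
⌊31/13⌋ = 2, remainder 5
⌊13/5⌋ = 2, remainder 3

2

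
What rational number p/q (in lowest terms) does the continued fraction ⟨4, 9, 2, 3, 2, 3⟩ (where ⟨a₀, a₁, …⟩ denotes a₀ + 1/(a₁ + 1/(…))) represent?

2131/519

Start with 3.
2 + 1/(3/1) = 2 + 1/3 = 7/3
3 + 1/(7/3) = 3 + 3/7 = 24/7
2 + 1/(24/7) = 2 + 7/24 = 55/24
9 + 1/(55/24) = 9 + 24/55 = 519/55
4 + 1/(519/55) = 4 + 55/519 = 2131/519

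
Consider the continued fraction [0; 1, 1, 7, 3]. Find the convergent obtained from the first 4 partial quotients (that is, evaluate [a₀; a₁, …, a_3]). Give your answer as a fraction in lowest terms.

Start with 7.
1 + 1/(7/1) = 1 + 1/7 = 8/7
1 + 1/(8/7) = 1 + 7/8 = 15/8
0 + 1/(15/8) = 0 + 8/15 = 8/15

8/15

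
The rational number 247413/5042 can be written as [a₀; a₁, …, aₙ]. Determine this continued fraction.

[49; 14, 4, 1, 13, 2, 2]

Repeatedly divide and take the remainder:
247413 = 49·5042 + 355, so a_0 = 49
5042 = 14·355 + 72, so a_1 = 14
355 = 4·72 + 67, so a_2 = 4
72 = 1·67 + 5, so a_3 = 1
67 = 13·5 + 2, so a_4 = 13
5 = 2·2 + 1, so a_5 = 2
2 = 2·1 + 0, so a_6 = 2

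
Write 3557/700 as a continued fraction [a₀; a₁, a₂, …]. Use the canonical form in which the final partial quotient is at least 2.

[5; 12, 3, 1, 1, 3, 2]

3557 = 5·700 + 57, so a_0 = 5
700 = 12·57 + 16, so a_1 = 12
57 = 3·16 + 9, so a_2 = 3
16 = 1·9 + 7, so a_3 = 1
9 = 1·7 + 2, so a_4 = 1
7 = 3·2 + 1, so a_5 = 3
2 = 2·1 + 0, so a_6 = 2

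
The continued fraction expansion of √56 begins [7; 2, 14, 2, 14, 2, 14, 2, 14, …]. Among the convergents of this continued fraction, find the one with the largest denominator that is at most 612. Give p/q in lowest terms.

449/60

a_0 = 7: 7/1  (≤ bound)
a_1 = 2: 15/2  (≤ bound)
a_2 = 14: 217/29  (≤ bound)
a_3 = 2: 449/60  (≤ bound)
a_4 = 14: 6503/869  (> 612, stop)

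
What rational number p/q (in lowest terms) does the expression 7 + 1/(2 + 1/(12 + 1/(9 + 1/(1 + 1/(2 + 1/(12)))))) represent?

67501/9024

a_0 = 7: 7/1
a_1 = 2: 15/2
a_2 = 12: 187/25
a_3 = 9: 1698/227
a_4 = 1: 1885/252
a_5 = 2: 5468/731
a_6 = 12: 67501/9024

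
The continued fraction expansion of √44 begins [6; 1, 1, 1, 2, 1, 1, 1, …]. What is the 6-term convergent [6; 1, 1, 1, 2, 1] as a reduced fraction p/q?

Start with 1.
2 + 1/(1/1) = 2 + 1/1 = 3/1
1 + 1/(3/1) = 1 + 1/3 = 4/3
1 + 1/(4/3) = 1 + 3/4 = 7/4
1 + 1/(7/4) = 1 + 4/7 = 11/7
6 + 1/(11/7) = 6 + 7/11 = 73/11

73/11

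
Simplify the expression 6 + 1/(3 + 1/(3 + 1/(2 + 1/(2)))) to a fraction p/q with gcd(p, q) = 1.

a_0 = 6: 6/1
a_1 = 3: 19/3
a_2 = 3: 63/10
a_3 = 2: 145/23
a_4 = 2: 353/56

353/56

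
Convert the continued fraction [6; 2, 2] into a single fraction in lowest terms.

Use the convergent recurrence hₖ = aₖ·hₖ₋₁ + hₖ₋₂ (and likewise for the denominators kₖ):
a_0 = 6: 6/1
a_1 = 2: 13/2
a_2 = 2: 32/5

32/5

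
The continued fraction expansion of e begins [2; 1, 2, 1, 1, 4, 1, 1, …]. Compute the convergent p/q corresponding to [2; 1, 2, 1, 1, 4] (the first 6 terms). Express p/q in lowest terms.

Work from the innermost term outward:
Start with 4.
1 + 1/(4/1) = 1 + 1/4 = 5/4
1 + 1/(5/4) = 1 + 4/5 = 9/5
2 + 1/(9/5) = 2 + 5/9 = 23/9
1 + 1/(23/9) = 1 + 9/23 = 32/23
2 + 1/(32/23) = 2 + 23/32 = 87/32

87/32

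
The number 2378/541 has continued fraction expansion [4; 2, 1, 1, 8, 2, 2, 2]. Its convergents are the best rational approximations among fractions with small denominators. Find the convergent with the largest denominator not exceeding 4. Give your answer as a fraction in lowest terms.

13/3

a_0 = 4: 4/1  (≤ bound)
a_1 = 2: 9/2  (≤ bound)
a_2 = 1: 13/3  (≤ bound)
a_3 = 1: 22/5  (> 4, stop)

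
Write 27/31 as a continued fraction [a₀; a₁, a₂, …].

Apply division with remainder until the remainder is 0:
⌊27/31⌋ = 0, remainder 27
⌊31/27⌋ = 1, remainder 4
⌊27/4⌋ = 6, remainder 3
⌊4/3⌋ = 1, remainder 1
⌊3/1⌋ = 3, remainder 0

[0; 1, 6, 1, 3]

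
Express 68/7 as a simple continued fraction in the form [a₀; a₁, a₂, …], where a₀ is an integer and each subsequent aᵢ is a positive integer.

Apply division with remainder until the remainder is 0:
68 ÷ 7 → quotient 9, remainder 5
7 ÷ 5 → quotient 1, remainder 2
5 ÷ 2 → quotient 2, remainder 1
2 ÷ 1 → quotient 2, remainder 0

[9; 1, 2, 2]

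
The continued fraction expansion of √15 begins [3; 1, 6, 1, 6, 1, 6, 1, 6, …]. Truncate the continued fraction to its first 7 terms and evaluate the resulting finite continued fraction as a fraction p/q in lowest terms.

1677/433

a_0 = 3: 3/1
a_1 = 1: 4/1
a_2 = 6: 27/7
a_3 = 1: 31/8
a_4 = 6: 213/55
a_5 = 1: 244/63
a_6 = 6: 1677/433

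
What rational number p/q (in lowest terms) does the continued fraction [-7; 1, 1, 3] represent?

-45/7

Compute successive convergents:
a_0 = -7: -7/1
a_1 = 1: -6/1
a_2 = 1: -13/2
a_3 = 3: -45/7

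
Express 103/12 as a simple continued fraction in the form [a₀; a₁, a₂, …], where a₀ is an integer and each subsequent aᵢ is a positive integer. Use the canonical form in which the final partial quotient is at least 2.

[8; 1, 1, 2, 2]

Run the Euclidean algorithm, recording each quotient:
103 ÷ 12 → quotient 8, remainder 7
12 ÷ 7 → quotient 1, remainder 5
7 ÷ 5 → quotient 1, remainder 2
5 ÷ 2 → quotient 2, remainder 1
2 ÷ 1 → quotient 2, remainder 0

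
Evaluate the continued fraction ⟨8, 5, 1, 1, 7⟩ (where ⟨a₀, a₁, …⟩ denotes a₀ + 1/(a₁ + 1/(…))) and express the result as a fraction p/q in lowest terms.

679/83

Compute successive convergents:
a_0 = 8: 8/1
a_1 = 5: 41/5
a_2 = 1: 49/6
a_3 = 1: 90/11
a_4 = 7: 679/83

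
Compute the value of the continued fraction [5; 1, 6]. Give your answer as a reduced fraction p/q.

41/7

Starting at the tail and folding back:
Start with 6.
1 + 1/(6/1) = 1 + 1/6 = 7/6
5 + 1/(7/6) = 5 + 6/7 = 41/7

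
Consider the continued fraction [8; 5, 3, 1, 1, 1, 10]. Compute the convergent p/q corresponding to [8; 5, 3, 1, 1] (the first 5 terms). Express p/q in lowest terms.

303/37

Starting at the tail and folding back:
Start with 1.
1 + 1/(1/1) = 1 + 1/1 = 2/1
3 + 1/(2/1) = 3 + 1/2 = 7/2
5 + 1/(7/2) = 5 + 2/7 = 37/7
8 + 1/(37/7) = 8 + 7/37 = 303/37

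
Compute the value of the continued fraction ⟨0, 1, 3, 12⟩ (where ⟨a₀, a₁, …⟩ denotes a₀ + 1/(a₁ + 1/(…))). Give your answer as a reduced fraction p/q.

Start with 12.
3 + 1/(12/1) = 3 + 1/12 = 37/12
1 + 1/(37/12) = 1 + 12/37 = 49/37
0 + 1/(49/37) = 0 + 37/49 = 37/49

37/49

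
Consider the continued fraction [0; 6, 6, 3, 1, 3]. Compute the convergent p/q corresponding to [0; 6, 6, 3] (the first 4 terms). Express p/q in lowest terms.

Start with 3.
6 + 1/(3/1) = 6 + 1/3 = 19/3
6 + 1/(19/3) = 6 + 3/19 = 117/19
0 + 1/(117/19) = 0 + 19/117 = 19/117

19/117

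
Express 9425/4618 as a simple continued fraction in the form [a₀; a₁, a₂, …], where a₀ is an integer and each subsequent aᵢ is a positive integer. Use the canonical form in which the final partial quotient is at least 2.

[2; 24, 2, 3, 3, 1, 1, 3]

⌊9425/4618⌋ = 2, remainder 189
⌊4618/189⌋ = 24, remainder 82
⌊189/82⌋ = 2, remainder 25
⌊82/25⌋ = 3, remainder 7
⌊25/7⌋ = 3, remainder 4
⌊7/4⌋ = 1, remainder 3
⌊4/3⌋ = 1, remainder 1
⌊3/1⌋ = 3, remainder 0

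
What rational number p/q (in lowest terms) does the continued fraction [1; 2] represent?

3/2

a_0 = 1: 1/1
a_1 = 2: 3/2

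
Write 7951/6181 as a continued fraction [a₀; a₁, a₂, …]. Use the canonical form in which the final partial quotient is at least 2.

[1; 3, 2, 31, 9, 3]

Repeatedly divide and take the remainder:
⌊7951/6181⌋ = 1, remainder 1770
⌊6181/1770⌋ = 3, remainder 871
⌊1770/871⌋ = 2, remainder 28
⌊871/28⌋ = 31, remainder 3
⌊28/3⌋ = 9, remainder 1
⌊3/1⌋ = 3, remainder 0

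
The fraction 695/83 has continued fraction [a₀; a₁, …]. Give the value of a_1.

695 ÷ 83 → quotient 8, remainder 31
83 ÷ 31 → quotient 2, remainder 21

2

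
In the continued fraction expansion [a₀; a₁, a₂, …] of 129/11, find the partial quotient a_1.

1

129 ÷ 11 → quotient 11, remainder 8
11 ÷ 8 → quotient 1, remainder 3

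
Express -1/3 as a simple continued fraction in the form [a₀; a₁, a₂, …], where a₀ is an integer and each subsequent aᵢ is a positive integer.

-1 ÷ 3 → quotient -1, remainder 2
3 ÷ 2 → quotient 1, remainder 1
2 ÷ 1 → quotient 2, remainder 0

[-1; 1, 2]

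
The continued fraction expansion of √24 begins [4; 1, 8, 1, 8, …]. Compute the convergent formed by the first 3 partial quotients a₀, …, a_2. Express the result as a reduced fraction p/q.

Compute successive convergents:
a_0 = 4: 4/1
a_1 = 1: 5/1
a_2 = 8: 44/9

44/9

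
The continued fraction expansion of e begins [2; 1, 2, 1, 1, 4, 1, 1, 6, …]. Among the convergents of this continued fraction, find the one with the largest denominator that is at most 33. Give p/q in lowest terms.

List convergents until the denominator exceeds the bound:
a_0 = 2: 2/1  (≤ bound)
a_1 = 1: 3/1  (≤ bound)
a_2 = 2: 8/3  (≤ bound)
a_3 = 1: 11/4  (≤ bound)
a_4 = 1: 19/7  (≤ bound)
a_5 = 4: 87/32  (≤ bound)
a_6 = 1: 106/39  (> 33, stop)

87/32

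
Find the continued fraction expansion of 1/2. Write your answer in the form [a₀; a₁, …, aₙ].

⌊1/2⌋ = 0, remainder 1
⌊2/1⌋ = 2, remainder 0

[0; 2]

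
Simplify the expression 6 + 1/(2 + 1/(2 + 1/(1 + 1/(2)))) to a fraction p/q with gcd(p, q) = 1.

122/19

a_0 = 6: 6/1
a_1 = 2: 13/2
a_2 = 2: 32/5
a_3 = 1: 45/7
a_4 = 2: 122/19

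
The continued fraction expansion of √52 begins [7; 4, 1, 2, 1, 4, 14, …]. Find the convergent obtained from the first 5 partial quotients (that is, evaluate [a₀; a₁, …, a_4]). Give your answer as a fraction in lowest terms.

137/19

a_0 = 7: 7/1
a_1 = 4: 29/4
a_2 = 1: 36/5
a_3 = 2: 101/14
a_4 = 1: 137/19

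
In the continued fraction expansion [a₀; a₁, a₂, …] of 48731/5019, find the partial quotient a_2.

2

48731 = 9·5019 + 3560, so a_0 = 9
5019 = 1·3560 + 1459, so a_1 = 1
3560 = 2·1459 + 642, so a_2 = 2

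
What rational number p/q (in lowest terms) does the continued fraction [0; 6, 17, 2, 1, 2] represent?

Compute successive convergents:
a_0 = 0: 0/1
a_1 = 6: 1/6
a_2 = 17: 17/103
a_3 = 2: 35/212
a_4 = 1: 52/315
a_5 = 2: 139/842

139/842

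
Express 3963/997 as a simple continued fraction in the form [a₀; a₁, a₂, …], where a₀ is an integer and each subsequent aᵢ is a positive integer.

[3; 1, 38, 1, 7, 3]

3963 ÷ 997 → quotient 3, remainder 972
997 ÷ 972 → quotient 1, remainder 25
972 ÷ 25 → quotient 38, remainder 22
25 ÷ 22 → quotient 1, remainder 3
22 ÷ 3 → quotient 7, remainder 1
3 ÷ 1 → quotient 3, remainder 0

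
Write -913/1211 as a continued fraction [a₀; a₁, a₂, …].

Repeatedly divide and take the remainder:
-913 ÷ 1211 → quotient -1, remainder 298
1211 ÷ 298 → quotient 4, remainder 19
298 ÷ 19 → quotient 15, remainder 13
19 ÷ 13 → quotient 1, remainder 6
13 ÷ 6 → quotient 2, remainder 1
6 ÷ 1 → quotient 6, remainder 0

[-1; 4, 15, 1, 2, 6]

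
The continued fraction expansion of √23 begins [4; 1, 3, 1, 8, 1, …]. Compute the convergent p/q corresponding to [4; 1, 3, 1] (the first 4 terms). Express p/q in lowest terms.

24/5

a_0 = 4: 4/1
a_1 = 1: 5/1
a_2 = 3: 19/4
a_3 = 1: 24/5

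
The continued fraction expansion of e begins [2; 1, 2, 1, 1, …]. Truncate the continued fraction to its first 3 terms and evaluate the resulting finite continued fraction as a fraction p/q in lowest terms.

8/3

Compute successive convergents:
a_0 = 2: 2/1
a_1 = 1: 3/1
a_2 = 2: 8/3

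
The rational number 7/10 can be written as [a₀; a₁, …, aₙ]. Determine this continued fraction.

[0; 1, 2, 3]

Repeatedly divide and take the remainder:
7 ÷ 10 → quotient 0, remainder 7
10 ÷ 7 → quotient 1, remainder 3
7 ÷ 3 → quotient 2, remainder 1
3 ÷ 1 → quotient 3, remainder 0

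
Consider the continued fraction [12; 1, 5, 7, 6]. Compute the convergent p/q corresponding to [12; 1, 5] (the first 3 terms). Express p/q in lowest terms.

Start with 5.
1 + 1/(5/1) = 1 + 1/5 = 6/5
12 + 1/(6/5) = 12 + 5/6 = 77/6

77/6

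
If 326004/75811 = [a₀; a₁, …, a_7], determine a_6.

326004 ÷ 75811 → quotient 4, remainder 22760
75811 ÷ 22760 → quotient 3, remainder 7531
22760 ÷ 7531 → quotient 3, remainder 167
7531 ÷ 167 → quotient 45, remainder 16
167 ÷ 16 → quotient 10, remainder 7
16 ÷ 7 → quotient 2, remainder 2
7 ÷ 2 → quotient 3, remainder 1

3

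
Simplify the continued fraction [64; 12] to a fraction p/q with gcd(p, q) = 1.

Work from the innermost term outward:
Start with 12.
64 + 1/(12/1) = 64 + 1/12 = 769/12

769/12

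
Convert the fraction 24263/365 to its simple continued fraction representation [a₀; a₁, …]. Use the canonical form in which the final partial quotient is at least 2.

[66; 2, 9, 9, 2]

Repeatedly divide and take the remainder:
⌊24263/365⌋ = 66, remainder 173
⌊365/173⌋ = 2, remainder 19
⌊173/19⌋ = 9, remainder 2
⌊19/2⌋ = 9, remainder 1
⌊2/1⌋ = 2, remainder 0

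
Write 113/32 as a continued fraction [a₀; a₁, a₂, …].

[3; 1, 1, 7, 2]

Repeatedly divide and take the remainder:
⌊113/32⌋ = 3, remainder 17
⌊32/17⌋ = 1, remainder 15
⌊17/15⌋ = 1, remainder 2
⌊15/2⌋ = 7, remainder 1
⌊2/1⌋ = 2, remainder 0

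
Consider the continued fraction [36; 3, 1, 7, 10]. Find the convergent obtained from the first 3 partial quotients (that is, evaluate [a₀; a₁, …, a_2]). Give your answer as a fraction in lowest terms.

145/4

Start with 1.
3 + 1/(1/1) = 3 + 1/1 = 4/1
36 + 1/(4/1) = 36 + 1/4 = 145/4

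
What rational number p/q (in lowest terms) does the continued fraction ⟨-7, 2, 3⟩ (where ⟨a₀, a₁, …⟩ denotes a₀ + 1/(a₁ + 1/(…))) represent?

-46/7

Build up convergents one term at a time:
a_0 = -7: -7/1
a_1 = 2: -13/2
a_2 = 3: -46/7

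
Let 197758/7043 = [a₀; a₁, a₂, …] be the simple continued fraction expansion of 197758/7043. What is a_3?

197758 ÷ 7043 → quotient 28, remainder 554
7043 ÷ 554 → quotient 12, remainder 395
554 ÷ 395 → quotient 1, remainder 159
395 ÷ 159 → quotient 2, remainder 77

2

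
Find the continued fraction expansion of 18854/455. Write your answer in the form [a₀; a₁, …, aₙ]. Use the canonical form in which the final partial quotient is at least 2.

[41; 2, 3, 2, 28]

18854 ÷ 455 → quotient 41, remainder 199
455 ÷ 199 → quotient 2, remainder 57
199 ÷ 57 → quotient 3, remainder 28
57 ÷ 28 → quotient 2, remainder 1
28 ÷ 1 → quotient 28, remainder 0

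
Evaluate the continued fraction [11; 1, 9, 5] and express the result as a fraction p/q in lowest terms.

Work from the innermost term outward:
Start with 5.
9 + 1/(5/1) = 9 + 1/5 = 46/5
1 + 1/(46/5) = 1 + 5/46 = 51/46
11 + 1/(51/46) = 11 + 46/51 = 607/51

607/51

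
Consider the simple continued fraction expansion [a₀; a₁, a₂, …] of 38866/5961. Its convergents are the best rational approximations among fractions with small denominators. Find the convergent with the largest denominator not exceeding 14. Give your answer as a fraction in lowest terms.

List convergents until the denominator exceeds the bound:
a_0 = 6: 6/1  (≤ bound)
a_1 = 1: 7/1  (≤ bound)
a_2 = 1: 13/2  (≤ bound)
a_3 = 11: 150/23  (> 14, stop)

13/2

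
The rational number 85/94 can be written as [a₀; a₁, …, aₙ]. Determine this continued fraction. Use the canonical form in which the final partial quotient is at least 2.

[0; 1, 9, 2, 4]

⌊85/94⌋ = 0, remainder 85
⌊94/85⌋ = 1, remainder 9
⌊85/9⌋ = 9, remainder 4
⌊9/4⌋ = 2, remainder 1
⌊4/1⌋ = 4, remainder 0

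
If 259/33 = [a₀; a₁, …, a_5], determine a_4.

⌊259/33⌋ = 7, remainder 28
⌊33/28⌋ = 1, remainder 5
⌊28/5⌋ = 5, remainder 3
⌊5/3⌋ = 1, remainder 2
⌊3/2⌋ = 1, remainder 1

1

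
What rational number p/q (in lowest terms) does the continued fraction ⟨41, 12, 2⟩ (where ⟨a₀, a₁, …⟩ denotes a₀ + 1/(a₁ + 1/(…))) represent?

a_0 = 41: 41/1
a_1 = 12: 493/12
a_2 = 2: 1027/25

1027/25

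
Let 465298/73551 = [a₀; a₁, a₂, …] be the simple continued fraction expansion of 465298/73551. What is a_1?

3

Repeatedly divide and take the remainder:
⌊465298/73551⌋ = 6, remainder 23992
⌊73551/23992⌋ = 3, remainder 1575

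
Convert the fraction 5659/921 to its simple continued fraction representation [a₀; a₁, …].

[6; 6, 1, 12, 3, 3]

⌊5659/921⌋ = 6, remainder 133
⌊921/133⌋ = 6, remainder 123
⌊133/123⌋ = 1, remainder 10
⌊123/10⌋ = 12, remainder 3
⌊10/3⌋ = 3, remainder 1
⌊3/1⌋ = 3, remainder 0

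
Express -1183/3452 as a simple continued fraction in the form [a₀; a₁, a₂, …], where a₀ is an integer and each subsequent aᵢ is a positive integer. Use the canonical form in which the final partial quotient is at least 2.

-1183 ÷ 3452 → quotient -1, remainder 2269
3452 ÷ 2269 → quotient 1, remainder 1183
2269 ÷ 1183 → quotient 1, remainder 1086
1183 ÷ 1086 → quotient 1, remainder 97
1086 ÷ 97 → quotient 11, remainder 19
97 ÷ 19 → quotient 5, remainder 2
19 ÷ 2 → quotient 9, remainder 1
2 ÷ 1 → quotient 2, remainder 0

[-1; 1, 1, 1, 11, 5, 9, 2]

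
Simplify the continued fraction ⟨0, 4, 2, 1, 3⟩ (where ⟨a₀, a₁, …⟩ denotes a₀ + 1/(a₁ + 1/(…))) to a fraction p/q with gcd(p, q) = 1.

a_0 = 0: 0/1
a_1 = 4: 1/4
a_2 = 2: 2/9
a_3 = 1: 3/13
a_4 = 3: 11/48

11/48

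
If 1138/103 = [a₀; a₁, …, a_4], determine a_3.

⌊1138/103⌋ = 11, remainder 5
⌊103/5⌋ = 20, remainder 3
⌊5/3⌋ = 1, remainder 2
⌊3/2⌋ = 1, remainder 1

1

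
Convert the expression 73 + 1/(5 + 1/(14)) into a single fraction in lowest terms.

5197/71

a_0 = 73: 73/1
a_1 = 5: 366/5
a_2 = 14: 5197/71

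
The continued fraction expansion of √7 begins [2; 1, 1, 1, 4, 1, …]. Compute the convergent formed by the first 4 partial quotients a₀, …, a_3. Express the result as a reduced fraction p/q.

8/3

Start with 1.
1 + 1/(1/1) = 1 + 1/1 = 2/1
1 + 1/(2/1) = 1 + 1/2 = 3/2
2 + 1/(3/2) = 2 + 2/3 = 8/3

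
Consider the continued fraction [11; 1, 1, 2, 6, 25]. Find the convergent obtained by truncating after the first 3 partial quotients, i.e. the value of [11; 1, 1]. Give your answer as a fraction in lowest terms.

23/2

Start with 1.
1 + 1/(1/1) = 1 + 1/1 = 2/1
11 + 1/(2/1) = 11 + 1/2 = 23/2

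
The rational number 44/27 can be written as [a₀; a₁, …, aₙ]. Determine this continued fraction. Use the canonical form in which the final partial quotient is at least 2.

[1; 1, 1, 1, 2, 3]

Apply division with remainder until the remainder is 0:
44 = 1·27 + 17, so a_0 = 1
27 = 1·17 + 10, so a_1 = 1
17 = 1·10 + 7, so a_2 = 1
10 = 1·7 + 3, so a_3 = 1
7 = 2·3 + 1, so a_4 = 2
3 = 3·1 + 0, so a_5 = 3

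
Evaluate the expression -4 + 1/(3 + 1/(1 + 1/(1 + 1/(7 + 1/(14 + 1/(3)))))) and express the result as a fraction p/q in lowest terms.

Start with 3.
14 + 1/(3/1) = 14 + 1/3 = 43/3
7 + 1/(43/3) = 7 + 3/43 = 304/43
1 + 1/(304/43) = 1 + 43/304 = 347/304
1 + 1/(347/304) = 1 + 304/347 = 651/347
3 + 1/(651/347) = 3 + 347/651 = 2300/651
-4 + 1/(2300/651) = -4 + 651/2300 = -8549/2300

-8549/2300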